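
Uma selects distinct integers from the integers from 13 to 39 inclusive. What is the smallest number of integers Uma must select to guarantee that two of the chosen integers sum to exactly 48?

17

Group the elements by complementary pair {x, 48−x}: {13,35}, {14,34}, {15,33}, …, giving 11 two-element pairs; the single value 24 (it cannot pair with itself since the integers are distinct); and 4 integers whose partner 48−x falls outside [13,39].
Treating each of those 16 groups as a pigeonhole, one can pick one integer per group — 16 integers — with no two summing to 48.
The 17th integer lands in an occupied pair, forcing a sum of 48.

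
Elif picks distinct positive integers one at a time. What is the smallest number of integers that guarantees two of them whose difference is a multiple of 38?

39

Integers whose pairwise differences are multiples of 38 are exactly those sharing a remainder mod 38. The 38 residue classes mod 38 are the pigeonholes.
With 38 integers one could put 1 in each residue class and have no class reach 2.
The 39th integer pushes some class to 2, so 38·1 + 1 = 39.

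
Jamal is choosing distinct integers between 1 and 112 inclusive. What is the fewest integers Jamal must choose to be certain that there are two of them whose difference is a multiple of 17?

18

Integers whose pairwise differences are multiples of 17 are exactly those sharing a remainder mod 17. By pigeonhole, the 17 residue classes mod 17 are the pigeonholes.
With 17 integers one could put 1 in each residue class and have no class reach 2.
The 18th integer pushes some class to 2, so 17·1 + 1 = 18.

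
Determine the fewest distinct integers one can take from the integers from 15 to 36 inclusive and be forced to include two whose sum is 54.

Group the elements by complementary pair {x, 54−x}: {18,36}, {19,35}, {20,34}, …, giving 9 two-element pairs, the single value 27 (it cannot pair with itself since the integers are distinct), and 3 integers whose partner 54−x falls outside [15,36].
By the pigeonhole principle, treating each of those 13 groups as a pigeonhole, one can pick one integer per group — 13 integers — with no two summing to 54.
The 14th integer lands in an occupied pair, forcing a sum of 54.

14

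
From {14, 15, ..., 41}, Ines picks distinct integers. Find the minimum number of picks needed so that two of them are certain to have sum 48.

19

Group the elements by complementary pair {x, 48−x}: {14,34}, {15,33}, {16,32}, …, giving 10 two-element pairs, the single value 24 (it cannot pair with itself since the integers are distinct), and 7 integers whose partner 48−x falls outside [14,41].
Treating each of those 18 groups as a pigeonhole, one can pick one integer per group — 18 integers — with no two summing to 48.
The 19th integer lands in an occupied pair, forcing a sum of 48.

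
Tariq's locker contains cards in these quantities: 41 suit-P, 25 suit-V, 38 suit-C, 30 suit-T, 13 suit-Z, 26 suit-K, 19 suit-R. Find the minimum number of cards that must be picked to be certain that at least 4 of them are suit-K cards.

In the worst case for collecting suit-K cards, every non-suit-K card comes out first.
There are 41 + 25 + 38 + 30 + 13 + 19 = 166 non-suit-K cards altogether.
After those, each further card must be suit-K, so 166 + 4 = 170 draws guarantee 4 suit-K cards.

170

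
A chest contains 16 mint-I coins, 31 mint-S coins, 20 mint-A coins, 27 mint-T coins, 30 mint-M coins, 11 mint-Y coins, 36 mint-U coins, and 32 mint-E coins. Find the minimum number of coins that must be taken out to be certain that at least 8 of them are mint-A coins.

In the worst case for collecting mint-A coins, every non-mint-A coin comes out first.
There are 16 + 31 + 27 + 30 + 11 + 36 + 32 = 183 non-mint-A coins altogether.
After those, each further coin must be mint-A, so 183 + 8 = 191 draws guarantee 8 mint-A coins.

191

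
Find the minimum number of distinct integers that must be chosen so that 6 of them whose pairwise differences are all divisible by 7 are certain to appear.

36

Integers whose pairwise differences are multiples of 7 are exactly those sharing a remainder mod 7. The 7 residue classes mod 7 are the pigeonholes.
With 35 integers one could put 5 in each residue class and have no class reach 6.
The 36th integer pushes some class to 6, so 7·5 + 1 = 36.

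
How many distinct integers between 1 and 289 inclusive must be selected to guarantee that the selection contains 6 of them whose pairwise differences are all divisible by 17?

86

Integers whose pairwise differences are multiples of 17 are exactly those sharing a remainder mod 17. Pigeonhole: the 17 residue classes mod 17 are the pigeonholes.
With 85 integers one could put 5 in each residue class and have no class reach 6.
The 86th integer pushes some class to 6, so 17·5 + 1 = 86.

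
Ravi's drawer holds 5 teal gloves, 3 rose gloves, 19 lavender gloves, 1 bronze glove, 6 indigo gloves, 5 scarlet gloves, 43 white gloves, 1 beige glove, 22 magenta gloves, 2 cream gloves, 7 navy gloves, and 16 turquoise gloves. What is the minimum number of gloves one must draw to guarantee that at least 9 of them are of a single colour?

Put each drawn glove into a box by colour. The largest draw with every box below 9 takes min(count, 8) from each colour; colours with fewer than 8 contribute all they have.
Σ min(cᵢ, 8) = 5 + 3 + 8 + 1 + 6 + 5 + 8 + 1 + 8 + 2 + 7 + 8 = 62.
Draw number 62 + 1 = 63 must push one box to 9.

63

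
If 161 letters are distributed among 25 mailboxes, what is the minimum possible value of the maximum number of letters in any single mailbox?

7

By the pigeonhole principle, the 25 mailboxes are the holes and the 161 letters are the pigeons.
If every mailbox held at most 6 letters, the total would be at most 25 × 6 = 150, which is less than 161.
So some mailbox holds at least ⌈161/25⌉ = 7 letters.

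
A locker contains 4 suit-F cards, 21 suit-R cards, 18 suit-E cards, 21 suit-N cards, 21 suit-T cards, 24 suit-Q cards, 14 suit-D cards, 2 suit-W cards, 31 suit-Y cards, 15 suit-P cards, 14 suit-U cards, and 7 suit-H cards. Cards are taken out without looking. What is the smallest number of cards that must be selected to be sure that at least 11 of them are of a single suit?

104

By pigeonhole, the 12 suits are the holes; the cards drawn are the pigeons.
To avoid 11 of any one suit, the worst case takes at most 10 of each suit, or every card of a suit that has fewer than 10.
That gives 4 + 10 + 10 + 10 + 10 + 10 + 10 + 2 + 10 + 10 + 10 + 7 = 103 cards with no suit reaching 11.
The next card forces some suit to 11, so 103 + 1 = 104.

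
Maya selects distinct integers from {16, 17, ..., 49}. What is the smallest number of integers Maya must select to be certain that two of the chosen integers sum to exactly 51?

25

A set avoiding the sum 51 can contain at most one of each pair {x, 51−x}, plus the 14 elements whose complement lies outside the range.
The integers 26, …, 49 (24 of them) are such a set: any two sum to at least 26+27 = 53 > 51.
Any 25th integer completes one of the 10 pairs, so 25 choices force a sum of 51.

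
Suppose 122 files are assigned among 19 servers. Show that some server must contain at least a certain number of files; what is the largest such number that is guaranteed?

The 19 servers are the holes and the 122 files are the pigeons.
If every server held at most 6 files, the total would be at most 19 × 6 = 114, which is less than 122.
So some server holds at least ⌈122/19⌉ = 7 files.

7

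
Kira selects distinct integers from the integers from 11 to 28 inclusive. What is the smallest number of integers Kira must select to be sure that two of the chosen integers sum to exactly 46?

A set avoiding the sum 46 can contain at most one of each pair {x, 46−x}, plus the 8 elements whose complement lies outside the range or equal to its own complement.
The integers 11, …, 23 (13 of them) are such a set: any two sum to at least 11+12 = 23 and at most 22+23 = 45 < 46.
Any 14th integer completes one of the 5 pairs, so 14 choices force a sum of 46.

14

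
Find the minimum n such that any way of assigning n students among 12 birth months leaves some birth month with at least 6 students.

With 60 students one could put exactly 5 in each of the 12 birth months, and no birth month would reach 6.
One more student must land in a birth month that already has 5, giving it 6.
So 12 × 5 + 1 = 61 students are required.

61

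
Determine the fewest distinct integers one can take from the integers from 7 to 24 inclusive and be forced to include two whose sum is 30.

11

A set avoiding the sum 30 can contain at most one of each pair {x, 30−x}, plus the 2 elements whose complement lies outside the range or equal to its own complement.
The integers 15, …, 24 (10 of them) are such a set: any two sum to at least 15+16 = 31 > 30.
Pigeonhole: any 11th integer completes one of the 8 pairs, so 11 choices force a sum of 30.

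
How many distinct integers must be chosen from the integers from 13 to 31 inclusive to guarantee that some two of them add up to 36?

Two chosen integers sum to 36 exactly when both halves of some pair {x, 36−x} with 13 ≤ x ≤ 36−x ≤ 23 are chosen — 5 such pairs.
The remaining 9 elements (those with no distinct partner in range) can never complete a 36-sum, so the worst case takes all of them and one from each pair: 9 + 5 = 14.
The 15th integer has to be the second member of some pair, so 14 + 1 = 15.

15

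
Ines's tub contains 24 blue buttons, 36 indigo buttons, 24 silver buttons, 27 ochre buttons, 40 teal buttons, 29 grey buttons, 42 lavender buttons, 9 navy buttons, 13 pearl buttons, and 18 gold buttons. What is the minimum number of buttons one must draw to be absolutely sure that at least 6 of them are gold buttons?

250

In the worst case for collecting gold buttons, every non-gold button comes out first.
There are 24 + 36 + 24 + 27 + 40 + 29 + 42 + 9 + 13 = 244 non-gold buttons altogether.
After those, each further button must be gold, so 244 + 6 = 250 draws guarantee 6 gold buttons.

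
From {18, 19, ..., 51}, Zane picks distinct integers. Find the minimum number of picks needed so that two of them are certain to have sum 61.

22

Two chosen integers sum to 61 exactly when both halves of some pair {x, 61−x} with 18 ≤ x ≤ 61−x ≤ 43 are chosen — 13 such pairs.
The remaining 8 elements (those with no distinct partner in range) can never complete a 61-sum, so the worst case takes all of them and one from each pair: 8 + 13 = 21.
By pigeonhole, the 22nd integer has to be the second member of some pair, so 21 + 1 = 22.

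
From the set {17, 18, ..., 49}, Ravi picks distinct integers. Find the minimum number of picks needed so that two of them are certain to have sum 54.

Two chosen integers sum to 54 exactly when both halves of some pair {x, 54−x} with 17 ≤ x ≤ 54−x ≤ 37 are chosen — 10 such pairs.
The remaining 13 elements (those with no distinct partner in range) can never complete a 54-sum, so the worst case takes all of them and one from each pair: 13 + 10 = 23.
The 24th integer has to be the second member of some pair, so 23 + 1 = 24.

24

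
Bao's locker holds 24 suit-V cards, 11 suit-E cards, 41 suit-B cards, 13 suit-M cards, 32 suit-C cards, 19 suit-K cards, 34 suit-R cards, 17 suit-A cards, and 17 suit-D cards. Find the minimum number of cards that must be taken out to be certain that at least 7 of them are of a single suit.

55

An adversary could hand out at most 6 cards per suit: 6 + 6 + 6 + 6 + 6 + 6 + 6 + 6 + 6 = 54 cards and still no suit has 7.
Pigeonhole: one more card lands in a suit already at 6, so 55 draws are enough and 54 are not.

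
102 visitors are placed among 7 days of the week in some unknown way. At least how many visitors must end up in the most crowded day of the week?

The 7 days of the week are the holes and the 102 visitors are the pigeons.
If every day of the week held at most 14 visitors, the total would be at most 7 × 14 = 98, which is less than 102.
So some day of the week holds at least ⌈102/7⌉ = 15 visitors.

15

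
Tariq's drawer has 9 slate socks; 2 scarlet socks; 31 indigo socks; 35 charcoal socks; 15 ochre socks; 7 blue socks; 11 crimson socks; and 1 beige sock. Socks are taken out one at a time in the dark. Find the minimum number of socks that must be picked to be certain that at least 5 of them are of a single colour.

28

An adversary could hand out at most 4 socks per colour (scarlet, beige run out sooner): 4 + 2 + 4 + 4 + 4 + 4 + 4 + 1 = 27 socks and still no colour has 5.
Pigeonhole: one more sock lands in a colour already at 4, so 28 draws are enough and 27 are not.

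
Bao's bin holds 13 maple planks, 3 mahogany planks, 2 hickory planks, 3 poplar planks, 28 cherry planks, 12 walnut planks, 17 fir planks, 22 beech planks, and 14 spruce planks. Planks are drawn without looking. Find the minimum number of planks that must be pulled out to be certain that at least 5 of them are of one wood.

33

By the pigeonhole principle, put each drawn plank into a box by wood. The largest draw with every box below 5 takes min(count, 4) from each wood; woods with fewer than 4 contribute all they have.
Σ min(cᵢ, 4) = 4 + 3 + 2 + 3 + 4 + 4 + 4 + 4 + 4 = 32.
Draw number 32 + 1 = 33 must push one box to 5.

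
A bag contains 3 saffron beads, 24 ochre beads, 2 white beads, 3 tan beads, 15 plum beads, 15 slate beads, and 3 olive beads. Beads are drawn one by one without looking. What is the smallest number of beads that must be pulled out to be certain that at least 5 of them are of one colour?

Pigeonhole: the 7 colours are the holes; the beads drawn are the pigeons.
To avoid 5 of any one colour, the worst case takes at most 4 of each colour, or every bead of a colour that has fewer than 4.
That gives 3 + 4 + 2 + 3 + 4 + 4 + 3 = 23 beads with no colour reaching 5.
The next bead forces some colour to 5, so 23 + 1 = 24.

24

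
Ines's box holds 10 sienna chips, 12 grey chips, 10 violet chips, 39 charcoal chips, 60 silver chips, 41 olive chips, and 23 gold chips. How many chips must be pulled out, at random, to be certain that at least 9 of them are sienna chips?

In the worst case for collecting sienna chips, every non-sienna chip comes out first.
There are 12 + 10 + 39 + 60 + 41 + 23 = 185 non-sienna chips altogether.
After those, each further chip must be sienna, so 185 + 9 = 194 draws guarantee 9 sienna chips.

194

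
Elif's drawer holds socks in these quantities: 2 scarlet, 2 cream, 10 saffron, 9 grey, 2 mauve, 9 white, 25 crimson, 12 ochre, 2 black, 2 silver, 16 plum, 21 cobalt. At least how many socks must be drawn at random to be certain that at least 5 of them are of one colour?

39

By the pigeonhole principle, put each drawn sock into a box by colour. The largest draw with every box below 5 takes min(count, 4) from each colour; colours with fewer than 4 contribute all they have.
Σ min(cᵢ, 4) = 2 + 2 + 4 + 4 + 2 + 4 + 4 + 4 + 2 + 2 + 4 + 4 = 38.
Draw number 38 + 1 = 39 must push one box to 5.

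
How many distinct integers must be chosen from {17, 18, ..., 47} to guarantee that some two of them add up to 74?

Group the elements by complementary pair {x, 74−x}: {27,47}, {28,46}, {29,45}, …, giving 10 two-element pairs, the single value 37 (it cannot pair with itself since the integers are distinct), and 10 integers whose partner 74−x falls outside [17,47].
By pigeonhole, treating each of those 21 groups as a pigeonhole, one can pick one integer per group — 21 integers — with no two summing to 74.
The 22nd integer lands in an occupied pair, forcing a sum of 74.

22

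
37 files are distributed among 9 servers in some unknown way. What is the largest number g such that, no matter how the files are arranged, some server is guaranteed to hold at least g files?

5

By the pigeonhole principle, the 9 servers are the holes and the 37 files are the pigeons.
If every server held at most 4 files, the total would be at most 9 × 4 = 36, which is less than 37.
So some server holds at least ⌈37/9⌉ = 5 files.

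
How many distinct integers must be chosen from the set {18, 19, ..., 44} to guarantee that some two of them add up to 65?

16

Two chosen integers sum to 65 exactly when both halves of some pair {x, 65−x} with 21 ≤ x ≤ 65−x ≤ 44 are chosen — 12 such pairs.
The remaining 3 elements (those with no distinct partner in range) can never complete a 65-sum, so the worst case takes all of them and one from each pair: 3 + 12 = 15.
Pigeonhole: the 16th integer has to be the second member of some pair, so 15 + 1 = 16.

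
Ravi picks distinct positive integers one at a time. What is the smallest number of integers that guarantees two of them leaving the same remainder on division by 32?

The 32 residue classes mod 32 are the pigeonholes.
With 32 integers one could put 1 in each residue class and have no class reach 2.
The 33rd integer pushes some class to 2, so 32·1 + 1 = 33.

33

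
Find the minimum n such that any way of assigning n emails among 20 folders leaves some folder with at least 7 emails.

121

With 120 emails one could put exactly 6 in each of the 20 folders, and no folder would reach 7.
One more email must land in a folder that already has 6, giving it 7.
So 20 × 6 + 1 = 121 emails are required.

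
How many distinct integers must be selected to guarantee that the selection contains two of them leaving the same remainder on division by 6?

7

By pigeonhole, the 6 residue classes mod 6 are the pigeonholes.
With 6 integers one could put 1 in each residue class and have no class reach 2.
The 7th integer pushes some class to 2, so 6·1 + 1 = 7.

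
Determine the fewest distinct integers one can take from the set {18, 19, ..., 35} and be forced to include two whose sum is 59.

A set avoiding the sum 59 can contain at most one of each pair {x, 59−x}, plus the 6 elements whose complement lies outside the range.
The integers 18, …, 29 (12 of them) are such a set: any two sum to at least 18+19 = 37 and at most 28+29 = 57 < 59.
Pigeonhole: any 13th integer completes one of the 6 pairs, so 13 choices force a sum of 59.

13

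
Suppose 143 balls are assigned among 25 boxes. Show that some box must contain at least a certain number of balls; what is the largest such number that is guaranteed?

By pigeonhole, the 25 boxes are the holes and the 143 balls are the pigeons.
If every box held at most 5 balls, the total would be at most 25 × 5 = 125, which is less than 143.
So some box holds at least ⌈143/25⌉ = 6 balls.

6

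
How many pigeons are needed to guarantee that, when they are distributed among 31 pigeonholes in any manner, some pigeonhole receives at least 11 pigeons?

311

With 310 pigeons one could put exactly 10 in each of the 31 pigeonholes, and no pigeonhole would reach 11.
Pigeonhole: one more pigeon must land in a pigeonhole that already has 10, giving it 11.
So 31 × 10 + 1 = 311 pigeons are required.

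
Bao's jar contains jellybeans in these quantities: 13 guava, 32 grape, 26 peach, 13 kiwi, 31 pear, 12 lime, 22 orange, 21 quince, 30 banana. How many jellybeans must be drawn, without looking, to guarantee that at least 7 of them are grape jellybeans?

In the worst case for collecting grape jellybeans, every non-grape jellybean comes out first.
There are 13 + 26 + 13 + 31 + 12 + 22 + 21 + 30 = 168 non-grape jellybeans altogether.
After those, each further jellybean must be grape, so 168 + 7 = 175 draws guarantee 7 grape jellybeans.

175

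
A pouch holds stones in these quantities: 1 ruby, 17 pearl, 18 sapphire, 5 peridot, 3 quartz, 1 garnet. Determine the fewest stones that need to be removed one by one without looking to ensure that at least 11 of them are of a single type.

31

The 6 types are the holes; the stones drawn are the pigeons.
To avoid 11 of any one type, the worst case takes at most 10 of each type, or every stone of a type that has fewer than 10.
That gives 1 + 10 + 10 + 5 + 3 + 1 = 30 stones with no type reaching 11.
The next stone forces some type to 11, so 30 + 1 = 31.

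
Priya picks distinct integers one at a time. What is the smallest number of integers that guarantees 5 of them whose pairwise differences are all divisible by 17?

69

Integers whose pairwise differences are multiples of 17 are exactly those sharing a remainder mod 17. The 17 residue classes mod 17 are the pigeonholes.
With 68 integers one could put 4 in each residue class and have no class reach 5.
The 69th integer pushes some class to 5, so 17·4 + 1 = 69.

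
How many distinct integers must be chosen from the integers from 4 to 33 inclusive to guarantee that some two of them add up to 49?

22

Two chosen integers sum to 49 exactly when both halves of some pair {x, 49−x} with 16 ≤ x ≤ 49−x ≤ 33 are chosen — 9 such pairs.
The remaining 12 elements (those with no distinct partner in range) can never complete a 49-sum, so the worst case takes all of them and one from each pair: 12 + 9 = 21.
Pigeonhole: the 22nd integer has to be the second member of some pair, so 21 + 1 = 22.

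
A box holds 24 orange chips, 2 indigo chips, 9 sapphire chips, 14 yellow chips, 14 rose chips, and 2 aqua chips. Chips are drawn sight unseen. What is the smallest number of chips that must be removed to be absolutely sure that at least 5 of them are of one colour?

Put each drawn chip into a box by colour. The largest draw with every box below 5 takes min(count, 4) from each colour; colours with fewer than 4 contribute all they have.
Σ min(cᵢ, 4) = 4 + 2 + 4 + 4 + 4 + 2 = 20.
Draw number 20 + 1 = 21 must push one box to 5.

21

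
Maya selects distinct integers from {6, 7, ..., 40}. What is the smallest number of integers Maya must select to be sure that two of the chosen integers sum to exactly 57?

24

Two chosen integers sum to 57 exactly when both halves of some pair {x, 57−x} with 17 ≤ x ≤ 57−x ≤ 40 are chosen — 12 such pairs.
The remaining 11 elements (those with no distinct partner in range) can never complete a 57-sum, so the worst case takes all of them and one from each pair: 11 + 12 = 23.
By the pigeonhole principle, the 24th integer has to be the second member of some pair, so 23 + 1 = 24.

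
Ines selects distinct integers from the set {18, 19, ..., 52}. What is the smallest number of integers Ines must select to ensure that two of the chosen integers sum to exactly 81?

Two chosen integers sum to 81 exactly when both halves of some pair {x, 81−x} with 29 ≤ x ≤ 81−x ≤ 52 are chosen — 12 such pairs.
The remaining 11 elements (those with no distinct partner in range) can never complete a 81-sum, so the worst case takes all of them and one from each pair: 11 + 12 = 23.
The 24th integer has to be the second member of some pair, so 23 + 1 = 24.

24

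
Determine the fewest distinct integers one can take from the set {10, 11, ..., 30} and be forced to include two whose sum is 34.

15

Two chosen integers sum to 34 exactly when both halves of some pair {x, 34−x} with 10 ≤ x ≤ 34−x ≤ 24 are chosen — 7 such pairs.
The remaining 7 elements (those with no distinct partner in range) can never complete a 34-sum, so the worst case takes all of them and one from each pair: 7 + 7 = 14.
Pigeonhole: the 15th integer has to be the second member of some pair, so 14 + 1 = 15.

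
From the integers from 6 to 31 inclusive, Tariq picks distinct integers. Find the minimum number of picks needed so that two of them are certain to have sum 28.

Two chosen integers sum to 28 exactly when both halves of some pair {x, 28−x} with 6 ≤ x ≤ 28−x ≤ 22 are chosen — 8 such pairs.
The remaining 10 elements (those with no distinct partner in range) can never complete a 28-sum, so the worst case takes all of them and one from each pair: 10 + 8 = 18.
The 19th integer has to be the second member of some pair, so 18 + 1 = 19.

19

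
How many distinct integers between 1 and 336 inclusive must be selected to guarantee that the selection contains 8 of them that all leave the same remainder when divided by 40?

281

By pigeonhole, the 40 residue classes mod 40 are the pigeonholes.
With 280 integers one could put 7 in each residue class and have no class reach 8.
The 281st integer pushes some class to 8, so 40·7 + 1 = 281.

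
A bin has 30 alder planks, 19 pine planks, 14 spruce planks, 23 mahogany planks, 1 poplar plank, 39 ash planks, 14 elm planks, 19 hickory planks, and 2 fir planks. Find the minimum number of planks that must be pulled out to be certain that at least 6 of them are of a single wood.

39

An adversary could hand out at most 5 planks per wood (poplar, fir run out sooner): 5 + 5 + 5 + 5 + 1 + 5 + 5 + 5 + 2 = 38 planks and still no wood has 6.
By the pigeonhole principle, one more plank lands in a wood already at 5, so 39 draws are enough and 38 are not.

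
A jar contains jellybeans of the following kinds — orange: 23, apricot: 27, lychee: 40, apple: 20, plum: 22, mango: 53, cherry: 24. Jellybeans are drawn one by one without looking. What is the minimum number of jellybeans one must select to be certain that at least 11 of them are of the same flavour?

The 7 flavours are the holes; the jellybeans drawn are the pigeons.
To avoid 11 of any one flavour, the worst case takes at most 10 of each flavour.
That gives 10 + 10 + 10 + 10 + 10 + 10 + 10 = 70 jellybeans with no flavour reaching 11.
The next jellybean forces some flavour to 11, so 70 + 1 = 71.

71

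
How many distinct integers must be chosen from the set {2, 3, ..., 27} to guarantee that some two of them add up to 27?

15

Group the elements by complementary pair {x, 27−x}: {2,25}, {3,24}, {4,23}, …, giving 12 two-element pairs and 2 integers whose partner 27−x falls outside [2,27].
Treating each of those 14 groups as a pigeonhole, one can pick one integer per group — 14 integers — with no two summing to 27.
The 15th integer lands in an occupied pair, forcing a sum of 27.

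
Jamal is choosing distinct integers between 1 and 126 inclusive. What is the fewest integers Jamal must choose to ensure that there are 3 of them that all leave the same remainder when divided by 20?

41

The 20 residue classes mod 20 are the pigeonholes.
With 40 integers one could put 2 in each residue class and have no class reach 3.
The 41st integer pushes some class to 3, so 20·2 + 1 = 41.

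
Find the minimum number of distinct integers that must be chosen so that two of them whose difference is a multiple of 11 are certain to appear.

12

Integers whose pairwise differences are multiples of 11 are exactly those sharing a remainder mod 11. The 11 residue classes mod 11 are the pigeonholes.
With 11 integers one could put 1 in each residue class and have no class reach 2.
The 12th integer pushes some class to 2, so 11·1 + 1 = 12.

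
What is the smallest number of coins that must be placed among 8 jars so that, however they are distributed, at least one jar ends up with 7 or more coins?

49

With 48 coins one could put exactly 6 in each of the 8 jars, and no jar would reach 7.
One more coin must land in a jar that already has 6, giving it 7.
So 8 × 6 + 1 = 49 coins are required.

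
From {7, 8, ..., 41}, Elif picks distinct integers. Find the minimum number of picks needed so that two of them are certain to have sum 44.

21

A set avoiding the sum 44 can contain at most one of each pair {x, 44−x}, plus the 5 elements whose complement lies outside the range or equal to its own complement.
The integers 22, …, 41 (20 of them) are such a set: any two sum to at least 22+23 = 45 > 44.
Any 21st integer completes one of the 15 pairs, so 21 choices force a sum of 44.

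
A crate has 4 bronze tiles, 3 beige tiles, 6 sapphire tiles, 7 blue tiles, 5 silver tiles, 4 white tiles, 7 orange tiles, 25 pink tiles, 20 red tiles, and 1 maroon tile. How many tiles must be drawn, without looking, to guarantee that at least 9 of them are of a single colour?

An adversary could hand out at most 8 tiles per colour (8 colours run out sooner): 4 + 3 + 6 + 7 + 5 + 4 + 7 + 8 + 8 + 1 = 53 tiles and still no colour has 9.
By pigeonhole, one more tile lands in a colour already at 8, so 54 draws are enough and 53 are not.

54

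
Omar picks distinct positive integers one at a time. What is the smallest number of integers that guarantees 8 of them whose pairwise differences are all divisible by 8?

57

Integers whose pairwise differences are multiples of 8 are exactly those sharing a remainder mod 8. By the pigeonhole principle, the 8 residue classes mod 8 are the pigeonholes.
With 56 integers one could put 7 in each residue class and have no class reach 8.
The 57th integer pushes some class to 8, so 8·7 + 1 = 57.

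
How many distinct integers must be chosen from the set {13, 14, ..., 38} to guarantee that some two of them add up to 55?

16

Group the elements by complementary pair {x, 55−x}: {17,38}, {18,37}, {19,36}, …, giving 11 two-element pairs and 4 integers whose partner 55−x falls outside [13,38].
By pigeonhole, treating each of those 15 groups as a pigeonhole, one can pick one integer per group — 15 integers — with no two summing to 55.
The 16th integer lands in an occupied pair, forcing a sum of 55.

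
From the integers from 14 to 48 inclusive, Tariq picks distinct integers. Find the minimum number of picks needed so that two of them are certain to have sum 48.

26

A set avoiding the sum 48 can contain at most one of each pair {x, 48−x}, plus the 15 elements whose complement lies outside the range or equal to its own complement.
The integers 24, …, 48 (25 of them) are such a set: any two sum to at least 24+25 = 49 > 48.
Any 26th integer completes one of the 10 pairs, so 26 choices force a sum of 48.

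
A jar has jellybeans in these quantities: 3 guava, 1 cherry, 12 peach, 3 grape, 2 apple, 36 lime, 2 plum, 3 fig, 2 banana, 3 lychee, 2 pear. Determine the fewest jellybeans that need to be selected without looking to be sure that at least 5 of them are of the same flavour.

30

The 11 flavours are the holes; the jellybeans drawn are the pigeons.
To avoid 5 of any one flavour, the worst case takes at most 4 of each flavour, or every jellybean of a flavour that has fewer than 4.
That gives 3 + 1 + 4 + 3 + 2 + 4 + 2 + 3 + 2 + 3 + 2 = 29 jellybeans with no flavour reaching 5.
The next jellybean forces some flavour to 5, so 29 + 1 = 30.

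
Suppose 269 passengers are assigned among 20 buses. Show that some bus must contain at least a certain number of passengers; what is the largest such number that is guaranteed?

14

The 20 buses are the holes and the 269 passengers are the pigeons.
If every bus held at most 13 passengers, the total would be at most 20 × 13 = 260, which is less than 269.
So some bus holds at least ⌈269/20⌉ = 14 passengers.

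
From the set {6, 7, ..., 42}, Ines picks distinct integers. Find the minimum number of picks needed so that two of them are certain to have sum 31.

Group the elements by complementary pair {x, 31−x}: {6,25}, {7,24}, {8,23}, …, giving 10 two-element pairs and 17 integers whose partner 31−x falls outside [6,42].
Pigeonhole: treating each of those 27 groups as a pigeonhole, one can pick one integer per group — 27 integers — with no two summing to 31.
The 28th integer lands in an occupied pair, forcing a sum of 31.

28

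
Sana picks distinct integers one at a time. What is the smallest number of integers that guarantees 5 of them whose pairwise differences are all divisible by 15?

61

Integers whose pairwise differences are multiples of 15 are exactly those sharing a remainder mod 15. By the pigeonhole principle, the 15 residue classes mod 15 are the pigeonholes.
With 60 integers one could put 4 in each residue class and have no class reach 5.
The 61st integer pushes some class to 5, so 15·4 + 1 = 61.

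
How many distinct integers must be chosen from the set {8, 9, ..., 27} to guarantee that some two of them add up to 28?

Group the elements by complementary pair {x, 28−x}: {8,20}, {9,19}, {10,18}, …, giving 6 two-element pairs, the single value 14 (it cannot pair with itself since the integers are distinct), and 7 integers whose partner 28−x falls outside [8,27].
By the pigeonhole principle, treating each of those 14 groups as a pigeonhole, one can pick one integer per group — 14 integers — with no two summing to 28.
The 15th integer lands in an occupied pair, forcing a sum of 28.

15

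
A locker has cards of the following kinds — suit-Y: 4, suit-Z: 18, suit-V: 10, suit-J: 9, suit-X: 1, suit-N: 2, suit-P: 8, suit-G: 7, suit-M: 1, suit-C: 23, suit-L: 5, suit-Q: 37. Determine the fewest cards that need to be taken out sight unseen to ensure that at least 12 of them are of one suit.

81

By the pigeonhole principle, put each drawn card into a box by suit. The largest draw with every box below 12 takes min(count, 11) from each suit; suits with fewer than 11 contribute all they have.
Σ min(cᵢ, 11) = 4 + 11 + 10 + 9 + 1 + 2 + 8 + 7 + 1 + 11 + 5 + 11 = 80.
Draw number 80 + 1 = 81 must push one box to 12.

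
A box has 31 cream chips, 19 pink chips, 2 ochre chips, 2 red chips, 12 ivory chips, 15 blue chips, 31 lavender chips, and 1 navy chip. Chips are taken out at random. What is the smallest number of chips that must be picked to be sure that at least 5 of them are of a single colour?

An adversary could hand out at most 4 chips per colour (ochre, red, navy run out sooner): 4 + 4 + 2 + 2 + 4 + 4 + 4 + 1 = 25 chips and still no colour has 5.
One more chip lands in a colour already at 4, so 26 draws are enough and 25 are not.

26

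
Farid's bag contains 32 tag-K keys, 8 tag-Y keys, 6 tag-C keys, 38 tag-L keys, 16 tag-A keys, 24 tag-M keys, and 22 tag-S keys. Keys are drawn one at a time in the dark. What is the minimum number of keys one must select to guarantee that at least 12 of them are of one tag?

70

Pigeonhole: put each drawn key into a box by tag. The largest draw with every box below 12 takes min(count, 11) from each tag; tags with fewer than 11 contribute all they have.
Σ min(cᵢ, 11) = 11 + 8 + 6 + 11 + 11 + 11 + 11 = 69.
Draw number 69 + 1 = 70 must push one box to 12.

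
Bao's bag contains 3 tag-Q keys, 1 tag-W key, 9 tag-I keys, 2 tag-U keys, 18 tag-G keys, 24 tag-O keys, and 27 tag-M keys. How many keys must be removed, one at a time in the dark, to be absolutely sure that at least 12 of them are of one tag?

49

The 7 tags are the holes; the keys drawn are the pigeons.
To avoid 12 of any one tag, the worst case takes at most 11 of each tag, or every key of a tag that has fewer than 11.
That gives 3 + 1 + 9 + 2 + 11 + 11 + 11 = 48 keys with no tag reaching 12.
The next key forces some tag to 12, so 48 + 1 = 49.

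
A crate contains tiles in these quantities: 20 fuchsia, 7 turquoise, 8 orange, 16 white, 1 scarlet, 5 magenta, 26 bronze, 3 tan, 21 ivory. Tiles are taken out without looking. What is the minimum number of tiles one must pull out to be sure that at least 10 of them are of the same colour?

An adversary could hand out at most 9 tiles per colour (5 colours run out sooner): 9 + 7 + 8 + 9 + 1 + 5 + 9 + 3 + 9 = 60 tiles and still no colour has 10.
By the pigeonhole principle, one more tile lands in a colour already at 9, so 61 draws are enough and 60 are not.

61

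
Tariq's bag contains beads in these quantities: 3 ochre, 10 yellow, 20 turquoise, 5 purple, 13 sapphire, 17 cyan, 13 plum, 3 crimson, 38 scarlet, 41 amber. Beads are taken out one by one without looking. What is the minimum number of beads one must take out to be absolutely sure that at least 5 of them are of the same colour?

39

Put each drawn bead into a box by colour. The largest draw with every box below 5 takes min(count, 4) from each colour; colours with fewer than 4 contribute all they have.
Σ min(cᵢ, 4) = 3 + 4 + 4 + 4 + 4 + 4 + 4 + 3 + 4 + 4 = 38.
Draw number 38 + 1 = 39 must push one box to 5.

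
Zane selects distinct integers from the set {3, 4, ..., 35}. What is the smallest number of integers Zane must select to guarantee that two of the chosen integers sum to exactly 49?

A set avoiding the sum 49 can contain at most one of each pair {x, 49−x}, plus the 11 elements whose complement lies outside the range.
The integers 3, …, 24 (22 of them) are such a set: any two sum to at least 3+4 = 7 and at most 23+24 = 47 < 49.
Any 23rd integer completes one of the 11 pairs, so 23 choices force a sum of 49.

23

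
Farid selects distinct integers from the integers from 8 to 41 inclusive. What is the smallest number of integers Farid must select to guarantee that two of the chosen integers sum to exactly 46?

20

Two chosen integers sum to 46 exactly when both halves of some pair {x, 46−x} with 8 ≤ x ≤ 46−x ≤ 38 are chosen — 15 such pairs.
The remaining 4 elements (those with no distinct partner in range) can never complete a 46-sum, so the worst case takes all of them and one from each pair: 4 + 15 = 19.
The 20th integer has to be the second member of some pair, so 19 + 1 = 20.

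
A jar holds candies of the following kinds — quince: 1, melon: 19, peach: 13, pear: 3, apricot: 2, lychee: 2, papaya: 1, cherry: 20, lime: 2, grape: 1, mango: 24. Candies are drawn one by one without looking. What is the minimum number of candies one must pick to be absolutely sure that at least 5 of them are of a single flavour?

29

By the pigeonhole principle, the 11 flavours are the holes; the candies drawn are the pigeons.
To avoid 5 of any one flavour, the worst case takes at most 4 of each flavour, or every candy of a flavour that has fewer than 4.
That gives 1 + 4 + 4 + 3 + 2 + 2 + 1 + 4 + 2 + 1 + 4 = 28 candies with no flavour reaching 5.
The next candy forces some flavour to 5, so 28 + 1 = 29.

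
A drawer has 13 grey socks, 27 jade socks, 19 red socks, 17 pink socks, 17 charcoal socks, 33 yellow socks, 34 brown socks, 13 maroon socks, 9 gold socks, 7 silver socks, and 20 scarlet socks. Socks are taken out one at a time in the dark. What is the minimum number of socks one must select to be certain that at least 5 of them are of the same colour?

45

Put each drawn sock into a box by colour. The largest draw with every box below 5 takes min(count, 4) from each colour.
Σ min(cᵢ, 4) = 4 + 4 + 4 + 4 + 4 + 4 + 4 + 4 + 4 + 4 + 4 = 44.
Draw number 44 + 1 = 45 must push one box to 5.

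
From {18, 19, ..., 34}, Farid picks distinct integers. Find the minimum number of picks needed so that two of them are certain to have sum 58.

A set avoiding the sum 58 can contain at most one of each pair {x, 58−x}, plus the 7 elements whose complement lies outside the range or equal to its own complement.
The integers 18, …, 29 (12 of them) are such a set: any two sum to at least 18+19 = 37 and at most 28+29 = 57 < 58.
Any 13th integer completes one of the 5 pairs, so 13 choices force a sum of 58.

13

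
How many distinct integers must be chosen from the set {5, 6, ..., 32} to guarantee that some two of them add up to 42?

18

A set avoiding the sum 42 can contain at most one of each pair {x, 42−x}, plus the 6 elements whose complement lies outside the range or equal to its own complement.
The integers 5, …, 21 (17 of them) are such a set: any two sum to at least 5+6 = 11 and at most 20+21 = 41 < 42.
Any 18th integer completes one of the 11 pairs, so 18 choices force a sum of 42.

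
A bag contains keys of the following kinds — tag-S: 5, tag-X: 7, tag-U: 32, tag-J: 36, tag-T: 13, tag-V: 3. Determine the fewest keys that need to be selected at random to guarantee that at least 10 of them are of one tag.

An adversary could hand out at most 9 keys per tag (tag-S, tag-X, tag-V run out sooner): 5 + 7 + 9 + 9 + 9 + 3 = 42 keys and still no tag has 10.
Pigeonhole: one more key lands in a tag already at 9, so 43 draws are enough and 42 are not.

43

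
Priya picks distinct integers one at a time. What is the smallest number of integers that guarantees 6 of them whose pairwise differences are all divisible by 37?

Integers whose pairwise differences are multiples of 37 are exactly those sharing a remainder mod 37. The 37 residue classes mod 37 are the pigeonholes.
With 185 integers one could put 5 in each residue class and have no class reach 6.
The 186th integer pushes some class to 6, so 37·5 + 1 = 186.

186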